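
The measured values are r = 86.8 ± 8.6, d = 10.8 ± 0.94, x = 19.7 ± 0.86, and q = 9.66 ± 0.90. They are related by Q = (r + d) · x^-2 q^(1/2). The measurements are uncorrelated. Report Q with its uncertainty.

0.782 ± 0.104

Let u = r + d = 97.6. δu = √(δr² + δd²) = √(74.0 + 0.884) = 8.65, so δu/u = 0.0886.
Q is then a monomial in u, x, q:
δQ/Q = √((δu/u)² + (-2·δx/x)² + (½·δq/q)²) = √(0.00786 + 0.00762 + 0.00217) = 0.133
Q = 0.782, so δQ = 0.133 × 0.782 = 0.104.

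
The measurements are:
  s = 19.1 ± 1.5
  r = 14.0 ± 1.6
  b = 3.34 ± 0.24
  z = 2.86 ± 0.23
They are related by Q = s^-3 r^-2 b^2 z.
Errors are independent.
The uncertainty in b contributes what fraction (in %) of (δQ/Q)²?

15.3%

(δQ/Q)² = (-3·δs/s)² + (-2·δr/r)² + (2·δb/b)² + (1·δz/z)²
  s term: (-3×0.0785)² = 0.0555
  r term: (-2×0.114)² = 0.0522
  b term: (2×0.0719)² = 0.0207
  z term: (1×0.0804)² = 0.00647
Total = 0.135. Share from b = 0.0207/0.135 = 0.153.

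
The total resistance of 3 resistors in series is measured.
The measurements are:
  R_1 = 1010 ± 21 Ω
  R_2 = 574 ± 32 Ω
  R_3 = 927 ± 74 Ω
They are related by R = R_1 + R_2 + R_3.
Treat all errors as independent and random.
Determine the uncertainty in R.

R is a linear combination, so absolute uncertainties add in quadrature:
  (δR_1)² = 441;  (δR_2)² = 1020;  (δR_3)² = 5480
δR = √(6940) = 83.3 Ω

83.3 Ω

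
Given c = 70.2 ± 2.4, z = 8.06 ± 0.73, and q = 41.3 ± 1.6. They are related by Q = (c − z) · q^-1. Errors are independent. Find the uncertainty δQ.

Let u = c − z = 62.1. δu = √(δc² + δz²) = √(5.76 + 0.533) = 2.51, so δu/u = 0.0404.
Q is then a monomial in u, q:
δQ/Q = √((δu/u)² + (-1·δq/q)²) = √(0.00163 + 0.00150) = 0.0560
Q = 1.50, so δQ = 0.0560 × 1.50 = 0.0842.

0.0842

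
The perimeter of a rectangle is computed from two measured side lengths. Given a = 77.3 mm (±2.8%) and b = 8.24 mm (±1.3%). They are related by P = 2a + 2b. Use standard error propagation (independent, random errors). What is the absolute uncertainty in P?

4.33 mm

P is a linear combination, so absolute uncertainties add in quadrature:
  (2·δa)² = 18.7;  (2·δb)² = 0.0459
δP = √(18.8) = 4.33 mm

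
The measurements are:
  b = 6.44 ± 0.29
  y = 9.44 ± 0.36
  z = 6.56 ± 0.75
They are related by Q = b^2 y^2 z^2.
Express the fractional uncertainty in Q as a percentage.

25.7%

Products/powers → add relative errors in quadrature, weighted by exponent:
  (2·δb/b)² = (2×0.0450)² = 0.00811;  (2·δy/y)² = (2×0.0381)² = 0.00582;  (2·δz/z)² = (2×0.114)² = 0.0523
δQ/Q = √(0.0662) = 0.257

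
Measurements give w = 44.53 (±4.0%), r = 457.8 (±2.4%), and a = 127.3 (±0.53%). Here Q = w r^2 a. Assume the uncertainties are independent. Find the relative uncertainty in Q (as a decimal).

0.0627

Since Q is a product/quotient, work with relative uncertainties:
  (1·δw/w)² = (1×0.0400)² = 0.00160;  (2·δr/r)² = (2×0.0240)² = 0.00230;  (1·δa/a)² = (1×0.00530)² = 2.81e-05
δQ/Q = √(0.00393) = 0.0627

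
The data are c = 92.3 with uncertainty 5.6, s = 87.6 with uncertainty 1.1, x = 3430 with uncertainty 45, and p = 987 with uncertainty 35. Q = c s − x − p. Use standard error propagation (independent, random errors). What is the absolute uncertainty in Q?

504

Let w = c·s = 8090. δw/w = √((1·δc/c)² + (1·δs/s)²) = √(0.00368 + 0.000158) = 0.0620, so δw = 501.
Q = w − x − p: δQ = √(δw² + δx² + δp²) = √(2.51e+05 + 2020 + 1220) = 504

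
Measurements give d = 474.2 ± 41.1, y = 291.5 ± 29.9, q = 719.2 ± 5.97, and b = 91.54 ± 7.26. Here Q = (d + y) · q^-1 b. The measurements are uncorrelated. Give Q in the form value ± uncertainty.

Let u = d + y = 765.7. δu = √(δd² + δy²) = √(1690 + 894) = 50.8, so δu/u = 0.0664.
Q is then a monomial in u, q, b:
δQ/Q = √((δu/u)² + (-1·δq/q)² + (1·δb/b)²) = √(0.00441 + 6.89e-05 + 0.00629) = 0.104
Q = 97.46, so δQ = 0.104 × 97.46 = 10.1.

97.46 ± 10.1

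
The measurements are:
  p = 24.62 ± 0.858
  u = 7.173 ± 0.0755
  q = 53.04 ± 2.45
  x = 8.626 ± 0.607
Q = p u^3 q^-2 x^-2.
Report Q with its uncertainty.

0.04341 ± 0.00759

Each factor contributes (exponent × relative error)² to (δQ/Q)²:
  (1·δp/p)² = (1×0.0348)² = 0.00121;  (3·δu/u)² = (3×0.0105)² = 0.000997;  (-2·δq/q)² = (-2×0.0462)² = 0.00853;  (-2·δx/x)² = (-2×0.0704)² = 0.0198
δQ/Q = √(0.0306) = 0.175
Q = 0.04341, so δQ = 0.175 × 0.04341 = 0.00759.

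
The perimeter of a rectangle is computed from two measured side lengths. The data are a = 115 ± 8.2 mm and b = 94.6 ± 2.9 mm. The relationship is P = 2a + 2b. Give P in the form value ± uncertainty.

419 ± 17.4 mm

Each term contributes (cᵢ δxᵢ)² to (δP)²:
  (2·δa)² = 269;  (2·δb)² = 33.6
δP = √(303) = 17.4 mm
P = 419 mm.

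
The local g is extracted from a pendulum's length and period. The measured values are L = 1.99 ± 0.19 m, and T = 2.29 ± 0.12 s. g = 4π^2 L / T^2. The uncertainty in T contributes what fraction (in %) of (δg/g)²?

54.6%

(δg/g)² = (1·δL/L)² + (-2·δT/T)²
  L term: (1×0.0955)² = 0.00912
  T term: (-2×0.0524)² = 0.0110
Total = 0.0201. Share from T = 0.0110/0.0201 = 0.546.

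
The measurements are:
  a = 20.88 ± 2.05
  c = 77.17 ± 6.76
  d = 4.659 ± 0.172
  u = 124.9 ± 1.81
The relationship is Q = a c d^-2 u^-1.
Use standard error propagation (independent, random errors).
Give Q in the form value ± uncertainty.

Q is a product of powers, so relative uncertainties combine in quadrature:
  (1·δa/a)² = (1×0.0982)² = 0.00964;  (1·δc/c)² = (1×0.0876)² = 0.00767;  (-2·δd/d)² = (-2×0.0369)² = 0.00545;  (-1·δu/u)² = (-1×0.0145)² = 0.000210
δQ/Q = √(0.0230) = 0.152
Q = 0.5943, so δQ = 0.152 × 0.5943 = 0.0901.

0.5943 ± 0.0901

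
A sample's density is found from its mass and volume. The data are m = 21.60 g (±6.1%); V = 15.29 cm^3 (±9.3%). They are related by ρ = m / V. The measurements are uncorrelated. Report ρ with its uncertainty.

1.413 ± 0.157 g/cm^3

For a monomial ρ ∝ m, V^-1, fractional errors add in quadrature:
  (1·δm/m)² = (1×0.0610)² = 0.00372;  (-1·δV/V)² = (-1×0.0930)² = 0.00865
δρ/ρ = √(0.0124) = 0.111
ρ = 1.413 g/cm^3, so δρ = 0.111 × 1.413 = 0.157 g/cm^3.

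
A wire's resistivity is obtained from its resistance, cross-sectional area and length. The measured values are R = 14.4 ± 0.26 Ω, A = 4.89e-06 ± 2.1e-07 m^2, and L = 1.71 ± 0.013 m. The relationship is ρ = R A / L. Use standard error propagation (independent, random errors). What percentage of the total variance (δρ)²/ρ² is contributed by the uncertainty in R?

(δρ/ρ)² = (1·δR/R)² + (1·δA/A)² + (-1·δL/L)²
  R term: (1×0.0181)² = 0.000326
  A term: (1×0.0429)² = 0.00184
  L term: (-1×0.00760)² = 5.78e-05
Total = 0.00223. Share from R = 0.000326/0.00223 = 0.146.

14.6%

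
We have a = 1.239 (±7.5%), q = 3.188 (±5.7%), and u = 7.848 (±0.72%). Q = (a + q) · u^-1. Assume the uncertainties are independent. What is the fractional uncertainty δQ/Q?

0.0467

Let w = a + q = 4.427. δw = √(δa² + δq²) = √(0.00864 + 0.0330) = 0.204, so δw/w = 0.0461.
Q is then a monomial in w, u:
δQ/Q = √((δw/w)² + (-1·δu/u)²) = √(0.00213 + 5.18e-05) = 0.0467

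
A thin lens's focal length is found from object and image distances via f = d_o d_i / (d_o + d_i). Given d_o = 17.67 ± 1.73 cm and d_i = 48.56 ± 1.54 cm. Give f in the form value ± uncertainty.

∂f/∂d_o = (d_i/(d_o+d_i))² = 0.538;  ∂f/∂d_i = (d_o/(d_o+d_i))² = 0.0712
δf = √((∂f/∂d_o · δd_o)² + (∂f/∂d_i · δd_i)²) = √(0.865 + 0.0120) = 0.936 cm
f = 12.96 cm.

12.96 ± 0.936 cm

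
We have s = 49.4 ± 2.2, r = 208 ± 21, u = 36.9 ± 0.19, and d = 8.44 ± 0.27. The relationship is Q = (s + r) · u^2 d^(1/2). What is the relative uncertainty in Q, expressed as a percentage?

8.42%

Let w = s + r = 257. δw = √(δs² + δr²) = √(4.84 + 441) = 21.1, so δw/w = 0.0820.
Q is then a monomial in w, u, d:
δQ/Q = √((δw/w)² + (2·δu/u)² + (½·δd/d)²) = √(0.00673 + 0.000106 + 0.000256) = 0.0842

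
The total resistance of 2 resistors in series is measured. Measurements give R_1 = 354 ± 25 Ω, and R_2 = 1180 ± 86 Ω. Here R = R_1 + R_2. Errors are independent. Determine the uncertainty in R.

89.6 Ω

Absolute uncertainties add in quadrature for a linear combination:
  (δR_1)² = 625;  (δR_2)² = 7400
δR = √(8020) = 89.6 Ω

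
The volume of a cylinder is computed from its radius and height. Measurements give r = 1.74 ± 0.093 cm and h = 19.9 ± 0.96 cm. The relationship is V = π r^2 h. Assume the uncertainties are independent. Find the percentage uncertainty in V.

11.7%

Each factor contributes (exponent × relative error)² to (δV/V)²:
  (2·δr/r)² = (2×0.0534)² = 0.0114;  (1·δh/h)² = (1×0.0482)² = 0.00233
δV/V = √(0.0138) = 0.117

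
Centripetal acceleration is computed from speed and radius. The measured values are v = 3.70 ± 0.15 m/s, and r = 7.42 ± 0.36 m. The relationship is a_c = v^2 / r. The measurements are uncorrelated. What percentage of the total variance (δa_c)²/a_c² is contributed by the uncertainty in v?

(δa_c/a_c)² = (2·δv/v)² + (-1·δr/r)²
  v term: (2×0.0405)² = 0.00657
  r term: (-1×0.0485)² = 0.00235
Total = 0.00893. Share from v = 0.00657/0.00893 = 0.736.

73.6%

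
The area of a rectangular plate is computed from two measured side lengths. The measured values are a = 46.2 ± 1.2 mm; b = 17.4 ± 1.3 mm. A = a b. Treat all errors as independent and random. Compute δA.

A is a product of powers, so relative uncertainties combine in quadrature:
  (1·δa/a)² = (1×0.0260)² = 0.000675;  (1·δb/b)² = (1×0.0747)² = 0.00558
δA/A = √(0.00626) = 0.0791
A = 804 mm^2, so δA = 0.0791 × 804 = 63.6 mm^2.

63.6 mm^2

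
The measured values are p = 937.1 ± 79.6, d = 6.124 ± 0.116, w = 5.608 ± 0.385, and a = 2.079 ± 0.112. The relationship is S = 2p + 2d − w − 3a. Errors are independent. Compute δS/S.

0.0849

Absolute uncertainties add in quadrature for a linear combination:
  (2·δp)² = 25300;  (2·δd)² = 0.0538;  (δw)² = 0.148;  (3·δa)² = 0.113
δS = √(25300) = 159
S = 1875, so δS/S = 159/1875 = 0.0849.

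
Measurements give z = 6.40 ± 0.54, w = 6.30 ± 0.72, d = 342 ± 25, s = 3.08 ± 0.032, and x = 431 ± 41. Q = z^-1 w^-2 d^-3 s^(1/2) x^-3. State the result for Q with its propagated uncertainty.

For a monomial Q ∝ z^-1, w^-2, d^-3, s^(1/2), x^-3, fractional errors add in quadrature:
  (-1·δz/z)² = (-1×0.0844)² = 0.00712;  (-2·δw/w)² = (-2×0.114)² = 0.0522;  (-3·δd/d)² = (-3×0.0731)² = 0.0481;  (½·δs/s)² = (0.5×0.0104)² = 2.7e-05;  (-3·δx/x)² = (-3×0.0951)² = 0.0814
δQ/Q = √(0.189) = 0.435
Q = 2.16e-18, so δQ = 0.435 × 2.16e-18 = 9.38e-19.

(2.16 ± 0.938) × 10^-18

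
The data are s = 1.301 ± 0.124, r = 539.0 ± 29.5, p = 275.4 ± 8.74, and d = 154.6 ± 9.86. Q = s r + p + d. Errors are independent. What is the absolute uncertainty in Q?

78.2

Let w = s·r = 701.2. δw/w = √((1·δs/s)² + (1·δr/r)²) = √(0.00908 + 0.00300) = 0.110, so δw = 77.1.
Q = w + p + d: δQ = √(δw² + δp² + δd²) = √(5940 + 76.4 + 97.2) = 78.2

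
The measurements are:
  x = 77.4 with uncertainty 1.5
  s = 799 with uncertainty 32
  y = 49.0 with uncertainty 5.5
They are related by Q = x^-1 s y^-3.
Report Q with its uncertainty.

Since Q is a product/quotient, work with relative uncertainties:
  (-1·δx/x)² = (-1×0.0194)² = 0.000376;  (1·δs/s)² = (1×0.0401)² = 0.00160;  (-3·δy/y)² = (-3×0.112)² = 0.113
δQ/Q = √(0.115) = 0.340
Q = 8.77e-05, so δQ = 0.340 × 8.77e-05 = 2.98e-05.

(8.77 ± 2.98) × 10^-5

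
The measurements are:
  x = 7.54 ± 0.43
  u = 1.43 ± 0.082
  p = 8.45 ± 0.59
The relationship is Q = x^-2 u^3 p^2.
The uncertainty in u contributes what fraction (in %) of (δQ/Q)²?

47.7%

(δQ/Q)² = (-2·δx/x)² + (3·δu/u)² + (2·δp/p)²
  x term: (-2×0.0570)² = 0.0130
  u term: (3×0.0573)² = 0.0296
  p term: (2×0.0698)² = 0.0195
Total = 0.0621. Share from u = 0.0296/0.0621 = 0.477.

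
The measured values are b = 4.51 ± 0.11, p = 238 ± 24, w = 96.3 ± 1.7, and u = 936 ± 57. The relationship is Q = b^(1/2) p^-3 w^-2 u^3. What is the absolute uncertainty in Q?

Each factor contributes (exponent × relative error)² to (δQ/Q)²:
  (½·δb/b)² = (0.5×0.0244)² = 0.000149;  (-3·δp/p)² = (-3×0.101)² = 0.0915;  (-2·δw/w)² = (-2×0.0177)² = 0.00125;  (3·δu/u)² = (3×0.0609)² = 0.0334
δQ/Q = √(0.126) = 0.355
Q = 0.0139, so δQ = 0.355 × 0.0139 = 0.00495.

0.00495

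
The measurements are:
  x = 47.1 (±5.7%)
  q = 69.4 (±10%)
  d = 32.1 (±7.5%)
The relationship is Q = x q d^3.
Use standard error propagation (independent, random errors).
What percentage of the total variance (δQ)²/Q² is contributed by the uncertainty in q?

15.7%

(δQ/Q)² = (1·δx/x)² + (1·δq/q)² + (3·δd/d)²
  x term: (1×0.0570)² = 0.00325
  q term: (1×0.100)² = 0.0100
  d term: (3×0.0750)² = 0.0506
Total = 0.0639. Share from q = 0.0100/0.0639 = 0.157.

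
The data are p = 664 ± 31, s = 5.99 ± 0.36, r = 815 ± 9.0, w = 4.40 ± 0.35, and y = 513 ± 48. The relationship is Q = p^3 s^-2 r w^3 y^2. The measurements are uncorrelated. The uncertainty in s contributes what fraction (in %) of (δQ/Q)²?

(δQ/Q)² = (3·δp/p)² + (-2·δs/s)² + (1·δr/r)² + (3·δw/w)² + (2·δy/y)²
  p term: (3×0.0467)² = 0.0196
  s term: (-2×0.0601)² = 0.0144
  r term: (1×0.0110)² = 0.000122
  w term: (3×0.0795)² = 0.0569
  y term: (2×0.0936)² = 0.0350
Total = 0.126. Share from s = 0.0144/0.126 = 0.115.

11.5%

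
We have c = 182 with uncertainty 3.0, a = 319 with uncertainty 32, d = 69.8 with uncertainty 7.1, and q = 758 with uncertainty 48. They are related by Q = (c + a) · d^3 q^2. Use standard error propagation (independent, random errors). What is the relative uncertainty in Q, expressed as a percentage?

Let u = c + a = 501. δu = √(δc² + δa²) = √(9.00 + 1020) = 32.1, so δu/u = 0.0642.
Q is then a monomial in u, d, q:
δQ/Q = √((δu/u)² + (3·δd/d)² + (2·δq/q)²) = √(0.00412 + 0.0931 + 0.0160) = 0.337

33.7%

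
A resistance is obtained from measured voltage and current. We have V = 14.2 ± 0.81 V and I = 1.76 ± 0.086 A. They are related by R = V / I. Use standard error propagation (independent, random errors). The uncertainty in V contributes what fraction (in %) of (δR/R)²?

57.7%

(δR/R)² = (1·δV/V)² + (-1·δI/I)²
  V term: (1×0.0570)² = 0.00325
  I term: (-1×0.0489)² = 0.00239
Total = 0.00564. Share from V = 0.00325/0.00564 = 0.577.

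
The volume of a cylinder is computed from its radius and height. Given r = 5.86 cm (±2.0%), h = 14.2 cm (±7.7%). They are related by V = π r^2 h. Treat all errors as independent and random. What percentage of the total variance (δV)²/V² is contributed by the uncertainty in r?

21.3%

(δV/V)² = (2·δr/r)² + (1·δh/h)²
  r term: (2×0.0200)² = 0.00160
  h term: (1×0.0770)² = 0.00593
Total = 0.00753. Share from r = 0.00160/0.00753 = 0.213.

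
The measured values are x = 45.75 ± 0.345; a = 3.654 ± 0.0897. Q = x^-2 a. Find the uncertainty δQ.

Q is a product of powers, so relative uncertainties combine in quadrature:
  (-2·δx/x)² = (-2×0.00754)² = 0.000227;  (1·δa/a)² = (1×0.0245)² = 0.000603
δQ/Q = √(0.000830) = 0.0288
Q = 0.001746, so δQ = 0.0288 × 0.001746 = 5.03e-05.

5.03e-05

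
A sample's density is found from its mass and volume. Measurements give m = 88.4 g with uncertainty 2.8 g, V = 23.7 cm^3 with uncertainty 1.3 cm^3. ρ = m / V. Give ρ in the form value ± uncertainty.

3.73 ± 0.236 g/cm^3

Each factor contributes (exponent × relative error)² to (δρ/ρ)²:
  (1·δm/m)² = (1×0.0317)² = 0.00100;  (-1·δV/V)² = (-1×0.0549)² = 0.00301
δρ/ρ = √(0.00401) = 0.0633
ρ = 3.73 g/cm^3, so δρ = 0.0633 × 3.73 = 0.236 g/cm^3.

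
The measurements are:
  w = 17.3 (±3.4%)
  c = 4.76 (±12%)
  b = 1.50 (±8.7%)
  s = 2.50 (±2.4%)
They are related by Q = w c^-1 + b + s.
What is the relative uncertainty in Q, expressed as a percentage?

Let p = w·c^-1 = 3.63. δp/p = √((1·δw/w)² + (-1·δc/c)²) = √(0.00116 + 0.0144) = 0.125, so δp = 0.453.
Q = p + b + s: δQ = √(δp² + δb² + δs²) = √(0.205 + 0.0170 + 0.00360) = 0.476
Q = 7.63, so δQ/Q = 0.476/7.63 = 0.0623.

6.23%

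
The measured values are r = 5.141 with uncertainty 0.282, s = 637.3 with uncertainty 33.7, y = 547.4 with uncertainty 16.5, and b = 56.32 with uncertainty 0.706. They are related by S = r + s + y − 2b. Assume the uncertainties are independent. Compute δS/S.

Each term contributes (cᵢ δxᵢ)² to (δS)²:
  (δr)² = 0.0795;  (δs)² = 1140;  (δy)² = 272;  (2·δb)² = 1.99
δS = √(1410) = 37.6
S = 1077, so δS/S = 37.6/1077 = 0.0349.

0.0349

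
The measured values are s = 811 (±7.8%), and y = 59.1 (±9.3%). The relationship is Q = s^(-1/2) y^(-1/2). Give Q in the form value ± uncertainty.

Relative error in a monomial: (δQ/Q)² = Σ (nᵢ · δxᵢ/xᵢ)².
  (−½·δs/s)² = (-0.5×0.0780)² = 0.00152;  (−½·δy/y)² = (-0.5×0.0930)² = 0.00216
δQ/Q = √(0.00368) = 0.0607
Q = 0.00457, so δQ = 0.0607 × 0.00457 = 0.000277.

0.00457 ± 0.000277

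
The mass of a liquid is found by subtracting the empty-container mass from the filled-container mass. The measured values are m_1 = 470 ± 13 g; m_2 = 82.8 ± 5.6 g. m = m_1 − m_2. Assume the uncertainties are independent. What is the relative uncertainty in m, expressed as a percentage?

For a sum/difference, combine absolute errors in quadrature:
  (δm_1)² = 169;  (δm_2)² = 31.4
δm = √(200) = 14.2 g
m = 387 g, so δm/m = 14.2/387 = 0.0366.

3.66%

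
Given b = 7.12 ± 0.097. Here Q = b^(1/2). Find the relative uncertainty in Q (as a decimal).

Products/powers → add relative errors in quadrature, weighted by exponent:
  (½·δb/b)² = (0.5×0.0136)² = 4.64e-05
δQ/Q = √(4.64e-05) = 0.00681

0.00681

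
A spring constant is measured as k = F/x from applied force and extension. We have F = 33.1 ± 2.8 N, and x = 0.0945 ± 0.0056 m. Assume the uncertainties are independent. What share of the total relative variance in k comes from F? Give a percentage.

(δk/k)² = (1·δF/F)² + (-1·δx/x)²
  F term: (1×0.0846)² = 0.00716
  x term: (-1×0.0593)² = 0.00351
Total = 0.0107. Share from F = 0.00716/0.0107 = 0.671.

67.1%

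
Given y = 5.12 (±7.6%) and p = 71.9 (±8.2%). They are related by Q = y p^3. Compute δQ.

Products/powers → add relative errors in quadrature, weighted by exponent:
  (1·δy/y)² = (1×0.0760)² = 0.00578;  (3·δp/p)² = (3×0.0820)² = 0.0605
δQ/Q = √(0.0663) = 0.257
Q = 1.9e+06, so δQ = 0.257 × 1.9e+06 = 4.9e+05.

4.9e+05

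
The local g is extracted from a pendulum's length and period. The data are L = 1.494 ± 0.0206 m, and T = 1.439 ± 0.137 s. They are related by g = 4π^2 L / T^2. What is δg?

Relative error in a monomial: (δg/g)² = Σ (nᵢ · δxᵢ/xᵢ)².
  (1·δL/L)² = (1×0.0138)² = 0.000190;  (-2·δT/T)² = (-2×0.0952)² = 0.0363
δg/g = √(0.0364) = 0.191
g = 28.48 m/s^2, so δg = 0.191 × 28.48 = 5.44 m/s^2.

5.44 m/s^2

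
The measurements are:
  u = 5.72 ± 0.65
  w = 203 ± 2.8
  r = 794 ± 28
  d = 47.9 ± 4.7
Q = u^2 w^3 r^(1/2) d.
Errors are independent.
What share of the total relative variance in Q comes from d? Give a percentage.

(δQ/Q)² = (2·δu/u)² + (3·δw/w)² + (½·δr/r)² + (1·δd/d)²
  u term: (2×0.114)² = 0.0517
  w term: (3×0.0138)² = 0.00171
  r term: (0.5×0.0353)² = 0.000311
  d term: (1×0.0981)² = 0.00963
Total = 0.0633. Share from d = 0.00963/0.0633 = 0.152.

15.2%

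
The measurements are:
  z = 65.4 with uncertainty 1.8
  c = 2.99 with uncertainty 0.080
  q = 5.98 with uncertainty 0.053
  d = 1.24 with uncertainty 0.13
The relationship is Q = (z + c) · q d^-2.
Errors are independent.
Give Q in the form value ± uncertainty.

Let u = z + c = 68.4. δu = √(δz² + δc²) = √(3.24 + 0.00640) = 1.80, so δu/u = 0.0263.
Q is then a monomial in u, q, d:
δQ/Q = √((δu/u)² + (1·δq/q)² + (-2·δd/d)²) = √(0.000694 + 7.86e-05 + 0.0440) = 0.212
Q = 266, so δQ = 0.212 × 266 = 56.3.

266 ± 56.3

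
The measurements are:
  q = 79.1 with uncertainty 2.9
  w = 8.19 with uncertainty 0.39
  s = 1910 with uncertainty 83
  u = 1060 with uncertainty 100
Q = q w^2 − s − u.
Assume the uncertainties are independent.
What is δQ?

557

Let p = q·w^2 = 5310. δp/p = √((1·δq/q)² + (2·δw/w)²) = √(0.00134 + 0.00907) = 0.102, so δp = 541.
Q = p − s − u: δQ = √(δp² + δs² + δu²) = √(2.93e+05 + 6890 + 10000) = 557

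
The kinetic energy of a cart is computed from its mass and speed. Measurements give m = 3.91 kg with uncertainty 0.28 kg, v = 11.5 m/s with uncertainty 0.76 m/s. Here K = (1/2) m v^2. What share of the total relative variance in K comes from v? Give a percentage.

77.3%

(δK/K)² = (1·δm/m)² + (2·δv/v)²
  m term: (1×0.0716)² = 0.00513
  v term: (2×0.0661)² = 0.0175
Total = 0.0226. Share from v = 0.0175/0.0226 = 0.773.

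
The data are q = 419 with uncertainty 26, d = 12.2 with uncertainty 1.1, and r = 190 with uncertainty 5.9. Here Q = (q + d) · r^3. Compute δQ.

Let u = q + d = 431. δu = √(δq² + δd²) = √(676 + 1.21) = 26.0, so δu/u = 0.0604.
Q is then a monomial in u, r:
δQ/Q = √((δu/u)² + (3·δr/r)²) = √(0.00364 + 0.00868) = 0.111
Q = 2.96e+09, so δQ = 0.111 × 2.96e+09 = 3.28e+08.

3.28e+08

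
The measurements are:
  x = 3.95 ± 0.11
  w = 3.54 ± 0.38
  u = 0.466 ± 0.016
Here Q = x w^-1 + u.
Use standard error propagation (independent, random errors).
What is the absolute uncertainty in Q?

Let p = x·w^-1 = 1.12. δp/p = √((1·δx/x)² + (-1·δw/w)²) = √(0.000776 + 0.0115) = 0.111, so δp = 0.124.
Q = p + u: δQ = √(δp² + δu²) = √(0.0153 + 0.000256) = 0.125

0.125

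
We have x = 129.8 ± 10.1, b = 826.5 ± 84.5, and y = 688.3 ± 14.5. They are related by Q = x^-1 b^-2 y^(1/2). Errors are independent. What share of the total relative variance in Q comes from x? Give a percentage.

(δQ/Q)² = (-1·δx/x)² + (-2·δb/b)² + (½·δy/y)²
  x term: (-1×0.0778)² = 0.00605
  b term: (-2×0.102)² = 0.0418
  y term: (0.5×0.0211)² = 0.000111
Total = 0.0480. Share from x = 0.00605/0.0480 = 0.126.

12.6%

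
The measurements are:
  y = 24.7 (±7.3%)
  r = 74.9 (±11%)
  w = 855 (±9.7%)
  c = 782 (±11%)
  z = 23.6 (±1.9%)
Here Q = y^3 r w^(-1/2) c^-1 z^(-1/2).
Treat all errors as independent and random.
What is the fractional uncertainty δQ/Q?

Q is a product of powers, so relative uncertainties combine in quadrature:
  (3·δy/y)² = (3×0.0730)² = 0.0480;  (1·δr/r)² = (1×0.110)² = 0.0121;  (−½·δw/w)² = (-0.5×0.0970)² = 0.00235;  (-1·δc/c)² = (-1×0.110)² = 0.0121;  (−½·δz/z)² = (-0.5×0.0190)² = 9.02e-05
δQ/Q = √(0.0746) = 0.273

0.273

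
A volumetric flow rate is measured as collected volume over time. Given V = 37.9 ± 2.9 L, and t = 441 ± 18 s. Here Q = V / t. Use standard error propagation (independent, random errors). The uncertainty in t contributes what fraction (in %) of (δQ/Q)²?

22.2%

(δQ/Q)² = (1·δV/V)² + (-1·δt/t)²
  V term: (1×0.0765)² = 0.00585
  t term: (-1×0.0408)² = 0.00167
Total = 0.00752. Share from t = 0.00167/0.00752 = 0.222.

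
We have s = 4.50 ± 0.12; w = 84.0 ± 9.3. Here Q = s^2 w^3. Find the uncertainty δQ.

4.04e+06

For a monomial Q ∝ s^2, w^3, fractional errors add in quadrature:
  (2·δs/s)² = (2×0.0267)² = 0.00284;  (3·δw/w)² = (3×0.111)² = 0.110
δQ/Q = √(0.113) = 0.336
Q = 1.2e+07, so δQ = 0.336 × 1.2e+07 = 4.04e+06.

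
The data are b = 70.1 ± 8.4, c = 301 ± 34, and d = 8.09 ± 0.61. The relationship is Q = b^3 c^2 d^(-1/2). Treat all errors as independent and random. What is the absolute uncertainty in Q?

4.68e+09

Relative error in a monomial: (δQ/Q)² = Σ (nᵢ · δxᵢ/xᵢ)².
  (3·δb/b)² = (3×0.120)² = 0.129;  (2·δc/c)² = (2×0.113)² = 0.0510;  (−½·δd/d)² = (-0.5×0.0754)² = 0.00142
δQ/Q = √(0.182) = 0.426
Q = 1.1e+10, so δQ = 0.426 × 1.1e+10 = 4.68e+09.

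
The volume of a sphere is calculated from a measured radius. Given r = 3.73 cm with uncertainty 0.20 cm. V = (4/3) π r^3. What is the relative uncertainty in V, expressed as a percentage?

16.1%

V ∝ r^3, so δV/V = |3| · δr/r = 3 × 0.0536 = 0.161.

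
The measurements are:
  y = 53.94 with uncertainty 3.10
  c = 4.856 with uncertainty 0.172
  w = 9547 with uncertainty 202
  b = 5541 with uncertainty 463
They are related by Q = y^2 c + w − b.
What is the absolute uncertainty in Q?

Let p = y^2·c = 14130. δp/p = √((2·δy/y)² + (1·δc/c)²) = √(0.0132 + 0.00125) = 0.120, so δp = 1700.
Q = p + w − b: δQ = √(δp² + δw² + δb²) = √(2.89e+06 + 40800 + 2.14e+05) = 1770

1770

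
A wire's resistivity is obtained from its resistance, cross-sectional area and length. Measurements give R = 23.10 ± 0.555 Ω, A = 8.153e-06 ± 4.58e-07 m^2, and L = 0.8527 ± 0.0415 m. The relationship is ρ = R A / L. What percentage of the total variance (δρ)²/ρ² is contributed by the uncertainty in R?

9.46%

(δρ/ρ)² = (1·δR/R)² + (1·δA/A)² + (-1·δL/L)²
  R term: (1×0.0240)² = 0.000577
  A term: (1×0.0562)² = 0.00316
  L term: (-1×0.0487)² = 0.00237
Total = 0.00610. Share from R = 0.000577/0.00610 = 0.0946.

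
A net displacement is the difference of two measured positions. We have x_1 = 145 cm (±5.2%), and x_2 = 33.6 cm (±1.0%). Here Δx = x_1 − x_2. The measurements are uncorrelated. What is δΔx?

7.55 cm

Sums and differences: (δΔx)² = Σ (cᵢ δxᵢ)².
  (δx_1)² = 56.9;  (δx_2)² = 0.113
δΔx = √(57.0) = 7.55 cm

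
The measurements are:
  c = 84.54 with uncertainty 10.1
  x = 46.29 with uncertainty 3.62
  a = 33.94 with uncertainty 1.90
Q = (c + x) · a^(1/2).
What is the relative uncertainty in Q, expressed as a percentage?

Let u = c + x = 130.8. δu = √(δc² + δx²) = √(102 + 13.1) = 10.7, so δu/u = 0.0820.
Q is then a monomial in u, a:
δQ/Q = √((δu/u)² + (½·δa/a)²) = √(0.00673 + 0.000783) = 0.0867

8.67%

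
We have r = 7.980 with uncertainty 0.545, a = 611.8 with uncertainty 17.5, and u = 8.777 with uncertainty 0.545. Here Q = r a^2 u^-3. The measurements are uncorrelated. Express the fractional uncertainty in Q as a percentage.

20.6%

Each factor contributes (exponent × relative error)² to (δQ/Q)²:
  (1·δr/r)² = (1×0.0683)² = 0.00466;  (2·δa/a)² = (2×0.0286)² = 0.00327;  (-3·δu/u)² = (-3×0.0621)² = 0.0347
δQ/Q = √(0.0426) = 0.206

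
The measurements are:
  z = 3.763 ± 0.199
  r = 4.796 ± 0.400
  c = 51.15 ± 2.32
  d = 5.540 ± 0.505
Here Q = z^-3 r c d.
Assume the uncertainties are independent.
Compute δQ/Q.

0.206

Since Q is a product/quotient, work with relative uncertainties:
  (-3·δz/z)² = (-3×0.0529)² = 0.0252;  (1·δr/r)² = (1×0.0834)² = 0.00696;  (1·δc/c)² = (1×0.0454)² = 0.00206;  (1·δd/d)² = (1×0.0912)² = 0.00831
δQ/Q = √(0.0425) = 0.206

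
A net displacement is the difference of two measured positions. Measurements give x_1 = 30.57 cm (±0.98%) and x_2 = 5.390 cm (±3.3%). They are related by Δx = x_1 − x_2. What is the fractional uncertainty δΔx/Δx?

Each term contributes (cᵢ δxᵢ)² to (δΔx)²:
  (δx_1)² = 0.0898;  (δx_2)² = 0.0316
δΔx = √(0.121) = 0.348 cm
Δx = 25.18 cm, so δΔx/Δx = 0.348/25.18 = 0.0138.

0.0138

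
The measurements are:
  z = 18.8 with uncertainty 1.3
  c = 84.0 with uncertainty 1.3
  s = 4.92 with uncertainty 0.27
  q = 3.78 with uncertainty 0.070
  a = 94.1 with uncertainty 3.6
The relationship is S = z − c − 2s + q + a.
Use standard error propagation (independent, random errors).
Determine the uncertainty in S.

4.08

Sums and differences: (δS)² = Σ (cᵢ δxᵢ)².
  (δz)² = 1.69;  (δc)² = 1.69;  (2·δs)² = 0.292;  (δq)² = 0.00490;  (δa)² = 13.0
δS = √(16.6) = 4.08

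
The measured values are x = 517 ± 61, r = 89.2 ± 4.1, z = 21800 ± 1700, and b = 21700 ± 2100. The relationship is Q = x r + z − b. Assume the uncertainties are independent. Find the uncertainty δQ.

6430

Let p = x·r = 46100. δp/p = √((1·δx/x)² + (1·δr/r)²) = √(0.0139 + 0.00211) = 0.127, so δp = 5840.
Q = p + z − b: δQ = √(δp² + δz² + δb²) = √(3.41e+07 + 2.89e+06 + 4.41e+06) = 6430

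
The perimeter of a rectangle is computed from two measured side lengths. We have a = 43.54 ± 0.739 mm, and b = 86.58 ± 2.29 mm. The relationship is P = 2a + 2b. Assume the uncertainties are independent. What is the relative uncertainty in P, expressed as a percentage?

Sums and differences: (δP)² = Σ (cᵢ δxᵢ)².
  (2·δa)² = 2.18;  (2·δb)² = 21.0
δP = √(23.2) = 4.81 mm
P = 260.2 mm, so δP/P = 4.81/260.2 = 0.0185.

1.85%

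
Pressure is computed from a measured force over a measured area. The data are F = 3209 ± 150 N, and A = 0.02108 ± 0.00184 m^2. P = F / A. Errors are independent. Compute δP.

P is a product of powers, so relative uncertainties combine in quadrature:
  (1·δF/F)² = (1×0.0467)² = 0.00218;  (-1·δA/A)² = (-1×0.0873)² = 0.00762
δP/P = √(0.00980) = 0.0990
P = 152200 Pa, so δP = 0.0990 × 152200 = 15100 Pa.

15100 Pa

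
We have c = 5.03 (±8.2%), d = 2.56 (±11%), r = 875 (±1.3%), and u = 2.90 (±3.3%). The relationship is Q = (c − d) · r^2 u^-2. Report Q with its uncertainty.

Let w = c − d = 2.47. δw = √(δc² + δd²) = √(0.170 + 0.0793) = 0.499, so δw/w = 0.202.
Q is then a monomial in w, r, u:
δQ/Q = √((δw/w)² + (2·δr/r)² + (-2·δu/u)²) = √(0.0409 + 0.000676 + 0.00436) = 0.214
Q = 2.25e+05, so δQ = 0.214 × 2.25e+05 = 48200.

(2.25 ± 0.482) × 10^5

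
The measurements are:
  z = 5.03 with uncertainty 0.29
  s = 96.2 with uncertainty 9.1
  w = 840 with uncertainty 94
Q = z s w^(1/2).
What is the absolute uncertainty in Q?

1740

Since Q is a product/quotient, work with relative uncertainties:
  (1·δz/z)² = (1×0.0577)² = 0.00332;  (1·δs/s)² = (1×0.0946)² = 0.00895;  (½·δw/w)² = (0.5×0.112)² = 0.00313
δQ/Q = √(0.0154) = 0.124
Q = 14000, so δQ = 0.124 × 14000 = 1740.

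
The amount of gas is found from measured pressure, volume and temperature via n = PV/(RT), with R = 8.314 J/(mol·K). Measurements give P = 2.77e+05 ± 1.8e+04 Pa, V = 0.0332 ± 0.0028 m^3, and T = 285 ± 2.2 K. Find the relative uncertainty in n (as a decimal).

n is a product of powers, so relative uncertainties combine in quadrature:
  (1·δP/P)² = (1×0.0650)² = 0.00422;  (1·δV/V)² = (1×0.0843)² = 0.00711;  (-1·δT/T)² = (-1×0.00772)² = 5.96e-05
δn/n = √(0.0114) = 0.107

0.107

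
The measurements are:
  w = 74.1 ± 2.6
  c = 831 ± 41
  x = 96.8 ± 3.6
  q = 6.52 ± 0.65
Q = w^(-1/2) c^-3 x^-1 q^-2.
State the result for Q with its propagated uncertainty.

(4.92 ± 1.24) × 10^-14

Since Q is a product/quotient, work with relative uncertainties:
  (−½·δw/w)² = (-0.5×0.0351)² = 0.000308;  (-3·δc/c)² = (-3×0.0493)² = 0.0219;  (-1·δx/x)² = (-1×0.0372)² = 0.00138;  (-2·δq/q)² = (-2×0.0997)² = 0.0398
δQ/Q = √(0.0634) = 0.252
Q = 4.92e-14, so δQ = 0.252 × 4.92e-14 = 1.24e-14.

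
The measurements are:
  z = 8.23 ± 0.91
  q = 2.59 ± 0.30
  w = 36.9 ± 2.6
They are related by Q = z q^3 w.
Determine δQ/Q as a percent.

37.1%

Q is a product of powers, so relative uncertainties combine in quadrature:
  (1·δz/z)² = (1×0.111)² = 0.0122;  (3·δq/q)² = (3×0.116)² = 0.121;  (1·δw/w)² = (1×0.0705)² = 0.00496
δQ/Q = √(0.138) = 0.371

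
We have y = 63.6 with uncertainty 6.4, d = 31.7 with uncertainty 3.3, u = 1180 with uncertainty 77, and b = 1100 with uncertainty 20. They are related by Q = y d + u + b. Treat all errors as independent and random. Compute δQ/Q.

0.0704

Let p = y·d = 2020. δp/p = √((1·δy/y)² + (1·δd/d)²) = √(0.0101 + 0.0108) = 0.145, so δp = 292.
Q = p + u + b: δQ = √(δp² + δu² + δb²) = √(85200 + 5930 + 400) = 303
Q = 4300, so δQ/Q = 303/4300 = 0.0704.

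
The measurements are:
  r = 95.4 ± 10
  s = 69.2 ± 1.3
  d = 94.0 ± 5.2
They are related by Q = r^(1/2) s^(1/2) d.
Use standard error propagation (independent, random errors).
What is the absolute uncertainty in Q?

586

Q is a product of powers, so relative uncertainties combine in quadrature:
  (½·δr/r)² = (0.5×0.105)² = 0.00275;  (½·δs/s)² = (0.5×0.0188)² = 8.82e-05;  (1·δd/d)² = (1×0.0553)² = 0.00306
δQ/Q = √(0.00590) = 0.0768
Q = 7640, so δQ = 0.0768 × 7640 = 586.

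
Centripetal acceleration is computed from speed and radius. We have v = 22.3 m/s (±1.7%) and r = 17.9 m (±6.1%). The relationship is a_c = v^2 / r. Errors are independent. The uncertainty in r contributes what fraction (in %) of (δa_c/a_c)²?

76.3%

(δa_c/a_c)² = (2·δv/v)² + (-1·δr/r)²
  v term: (2×0.0170)² = 0.00116
  r term: (-1×0.0610)² = 0.00372
Total = 0.00488. Share from r = 0.00372/0.00488 = 0.763.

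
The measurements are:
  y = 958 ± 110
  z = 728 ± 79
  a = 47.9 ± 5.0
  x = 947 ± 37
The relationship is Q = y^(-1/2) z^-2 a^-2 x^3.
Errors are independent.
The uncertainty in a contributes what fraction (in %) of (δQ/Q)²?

40.5%

(δQ/Q)² = (−½·δy/y)² + (-2·δz/z)² + (-2·δa/a)² + (3·δx/x)²
  y term: (-0.5×0.115)² = 0.00330
  z term: (-2×0.109)² = 0.0471
  a term: (-2×0.104)² = 0.0436
  x term: (3×0.0391)² = 0.0137
Total = 0.108. Share from a = 0.0436/0.108 = 0.405.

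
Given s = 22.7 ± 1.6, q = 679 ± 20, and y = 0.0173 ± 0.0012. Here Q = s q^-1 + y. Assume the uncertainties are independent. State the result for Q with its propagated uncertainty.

Let p = s·q^-1 = 0.0334. δp/p = √((1·δs/s)² + (-1·δq/q)²) = √(0.00497 + 0.000868) = 0.0764, so δp = 0.00255.
Q = p + y: δQ = √(δp² + δy²) = √(6.52e-06 + 1.44e-06) = 0.00282
Q = 0.0507.

0.0507 ± 0.00282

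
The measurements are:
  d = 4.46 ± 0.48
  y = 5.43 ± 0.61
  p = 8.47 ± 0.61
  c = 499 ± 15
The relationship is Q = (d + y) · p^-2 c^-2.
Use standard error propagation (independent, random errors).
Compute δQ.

9.67e-08

Let u = d + y = 9.89. δu = √(δd² + δy²) = √(0.230 + 0.372) = 0.776, so δu/u = 0.0785.
Q is then a monomial in u, p, c:
δQ/Q = √((δu/u)² + (-2·δp/p)² + (-2·δc/c)²) = √(0.00616 + 0.0207 + 0.00361) = 0.175
Q = 5.54e-07, so δQ = 0.175 × 5.54e-07 = 9.67e-08.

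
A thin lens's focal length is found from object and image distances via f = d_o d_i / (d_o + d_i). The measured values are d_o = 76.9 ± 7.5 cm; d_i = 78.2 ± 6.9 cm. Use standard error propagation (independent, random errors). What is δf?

∂f/∂d_o = (d_i/(d_o+d_i))² = 0.254;  ∂f/∂d_i = (d_o/(d_o+d_i))² = 0.246
δf = √((∂f/∂d_o · δd_o)² + (∂f/∂d_i · δd_i)²) = √(3.63 + 2.88) = 2.55 cm

2.55 cm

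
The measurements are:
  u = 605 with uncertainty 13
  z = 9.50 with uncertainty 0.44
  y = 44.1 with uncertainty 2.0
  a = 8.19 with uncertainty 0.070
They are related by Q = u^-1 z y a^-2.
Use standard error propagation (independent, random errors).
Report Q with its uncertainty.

Each factor contributes (exponent × relative error)² to (δQ/Q)²:
  (-1·δu/u)² = (-1×0.0215)² = 0.000462;  (1·δz/z)² = (1×0.0463)² = 0.00215;  (1·δy/y)² = (1×0.0454)² = 0.00206;  (-2·δa/a)² = (-2×0.00855)² = 0.000292
δQ/Q = √(0.00496) = 0.0704
Q = 0.0103, so δQ = 0.0704 × 0.0103 = 0.000727.

0.0103 ± 0.000727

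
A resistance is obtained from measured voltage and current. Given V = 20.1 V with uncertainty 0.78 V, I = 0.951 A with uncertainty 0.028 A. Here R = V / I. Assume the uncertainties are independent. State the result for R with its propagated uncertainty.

21.1 ± 1.03 Ω

R is a product of powers, so relative uncertainties combine in quadrature:
  (1·δV/V)² = (1×0.0388)² = 0.00151;  (-1·δI/I)² = (-1×0.0294)² = 0.000867
δR/R = √(0.00237) = 0.0487
R = 21.1 Ω, so δR = 0.0487 × 21.1 = 1.03 Ω.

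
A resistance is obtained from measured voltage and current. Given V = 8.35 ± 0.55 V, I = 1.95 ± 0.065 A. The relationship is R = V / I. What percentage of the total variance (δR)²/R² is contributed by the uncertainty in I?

20.4%

(δR/R)² = (1·δV/V)² + (-1·δI/I)²
  V term: (1×0.0659)² = 0.00434
  I term: (-1×0.0333)² = 0.00111
Total = 0.00545. Share from I = 0.00111/0.00545 = 0.204.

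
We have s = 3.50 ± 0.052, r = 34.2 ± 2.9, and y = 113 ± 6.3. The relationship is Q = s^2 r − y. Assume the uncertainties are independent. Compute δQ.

Let p = s^2·r = 419. δp/p = √((2·δs/s)² + (1·δr/r)²) = √(0.000883 + 0.00719) = 0.0899, so δp = 37.6.
Q = p − y: δQ = √(δp² + δy²) = √(1420 + 39.7) = 38.2

38.2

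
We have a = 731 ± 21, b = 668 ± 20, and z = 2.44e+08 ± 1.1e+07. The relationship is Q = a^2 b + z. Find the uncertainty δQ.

Let p = a^2·b = 3.57e+08. δp/p = √((2·δa/a)² + (1·δb/b)²) = √(0.00330 + 0.000896) = 0.0648, so δp = 2.31e+07.
Q = p + z: δQ = √(δp² + δz²) = √(5.35e+14 + 1.21e+14) = 2.56e+07

2.56e+07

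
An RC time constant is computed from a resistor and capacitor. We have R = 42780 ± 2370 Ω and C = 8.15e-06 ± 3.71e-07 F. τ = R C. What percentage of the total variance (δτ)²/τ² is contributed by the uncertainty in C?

40.3%

(δτ/τ)² = (1·δR/R)² + (1·δC/C)²
  R term: (1×0.0554)² = 0.00307
  C term: (1×0.0455)² = 0.00207
Total = 0.00514. Share from C = 0.00207/0.00514 = 0.403.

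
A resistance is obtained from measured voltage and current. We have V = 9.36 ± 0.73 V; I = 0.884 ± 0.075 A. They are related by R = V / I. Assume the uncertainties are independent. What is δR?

1.22 Ω

Relative error in a monomial: (δR/R)² = Σ (nᵢ · δxᵢ/xᵢ)².
  (1·δV/V)² = (1×0.0780)² = 0.00608;  (-1·δI/I)² = (-1×0.0848)² = 0.00720
δR/R = √(0.0133) = 0.115
R = 10.6 Ω, so δR = 0.115 × 10.6 = 1.22 Ω.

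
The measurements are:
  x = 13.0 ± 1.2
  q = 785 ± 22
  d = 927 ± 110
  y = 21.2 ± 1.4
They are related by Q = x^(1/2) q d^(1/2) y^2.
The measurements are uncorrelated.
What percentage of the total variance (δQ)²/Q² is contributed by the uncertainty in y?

73.0%

(δQ/Q)² = (½·δx/x)² + (1·δq/q)² + (½·δd/d)² + (2·δy/y)²
  x term: (0.5×0.0923)² = 0.00213
  q term: (1×0.0280)² = 0.000785
  d term: (0.5×0.119)² = 0.00352
  y term: (2×0.0660)² = 0.0174
Total = 0.0239. Share from y = 0.0174/0.0239 = 0.730.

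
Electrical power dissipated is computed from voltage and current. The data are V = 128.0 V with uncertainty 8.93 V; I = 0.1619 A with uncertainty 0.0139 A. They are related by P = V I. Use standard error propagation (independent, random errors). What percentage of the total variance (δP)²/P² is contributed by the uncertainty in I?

(δP/P)² = (1·δV/V)² + (1·δI/I)²
  V term: (1×0.0698)² = 0.00487
  I term: (1×0.0859)² = 0.00737
Total = 0.0122. Share from I = 0.00737/0.0122 = 0.602.

60.2%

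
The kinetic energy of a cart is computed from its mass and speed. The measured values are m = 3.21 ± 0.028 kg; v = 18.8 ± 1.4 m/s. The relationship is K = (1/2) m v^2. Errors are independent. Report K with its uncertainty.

Relative error in a monomial: (δK/K)² = Σ (nᵢ · δxᵢ/xᵢ)².
  (1·δm/m)² = (1×0.00872)² = 7.61e-05;  (2·δv/v)² = (2×0.0745)² = 0.0222
δK/K = √(0.0223) = 0.149
K = 567 J, so δK = 0.149 × 567 = 84.6 J.

567 ± 84.6 J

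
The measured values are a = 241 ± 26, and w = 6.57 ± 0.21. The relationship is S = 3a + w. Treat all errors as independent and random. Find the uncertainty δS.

Absolute uncertainties add in quadrature for a linear combination:
  (3·δa)² = 6080;  (δw)² = 0.0441
δS = √(6080) = 78.0

78.0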